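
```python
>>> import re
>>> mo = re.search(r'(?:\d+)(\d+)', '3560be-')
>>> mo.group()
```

'3560'

Pattern: one or more of a digit (non-capturing group); then one or more of a digit (captured).
`re.search` scans for the first position where the pattern succeeds.
The match spans [0:4] → '3560'.
Captured: group 1 = '0'.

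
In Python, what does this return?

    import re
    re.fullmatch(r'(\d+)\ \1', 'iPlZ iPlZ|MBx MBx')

The backreference `\1` re-matches whatever the first group consumed, character for character.
`re.fullmatch` requires the pattern to consume the entire string.
Here there's no way to consume every character, so the call returns None.

None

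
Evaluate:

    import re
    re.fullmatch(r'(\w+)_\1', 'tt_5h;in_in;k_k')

None

The backreference `\1` re-matches whatever the first group consumed, character for character.
For `fullmatch`, every character of the input must be accounted for by the pattern.
Here there's no way to consume every character, so the call returns None.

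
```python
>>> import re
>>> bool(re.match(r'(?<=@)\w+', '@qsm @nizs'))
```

False

With `match`, the pattern is implicitly anchored at the beginning.
Here position 0 doesn't satisfy it, so the call returns None, and `bool(None)` is False.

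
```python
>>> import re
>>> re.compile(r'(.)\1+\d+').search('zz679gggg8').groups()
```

The match spans [0:5] → 'zz679'.
Captured: group 1 = 'z'.

('z',)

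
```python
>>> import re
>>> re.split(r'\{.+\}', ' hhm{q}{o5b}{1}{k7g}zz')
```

[' hhm', 'zz']

Matches to split on: at [4:20] → '{q}{o5b}{1}{k7g}'.
Splitting on the pattern gives 2 pieces.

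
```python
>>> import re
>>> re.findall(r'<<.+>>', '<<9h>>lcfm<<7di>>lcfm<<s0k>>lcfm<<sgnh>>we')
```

Matches: at [0:40] → '<<9h>>lcfm<<7di>>lcfm<<s0k>>lcfm<<sgnh>>'.
`findall` yields the raw match text (1 of them) because the pattern has no groups.

['<<9h>>lcfm<<7di>>lcfm<<s0k>>lcfm<<sgnh>>']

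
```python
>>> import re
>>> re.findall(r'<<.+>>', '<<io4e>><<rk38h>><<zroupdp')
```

Scanning left to right: at [0:17] → '<<io4e>><<rk38h>>'.
Since nothing is captured, `findall` lists the 1 matched substring directly.

['<<io4e>><<rk38h>>']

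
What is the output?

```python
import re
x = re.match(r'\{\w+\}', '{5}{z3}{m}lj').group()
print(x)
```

{5}

With `match`, the pattern is implicitly anchored at the beginning.
The match spans [0:3] → '{5}'.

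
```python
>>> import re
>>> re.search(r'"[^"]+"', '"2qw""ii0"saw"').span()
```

(0, 5)

The match spans [0:5] → '"2qw"'.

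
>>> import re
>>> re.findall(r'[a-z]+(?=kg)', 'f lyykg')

['lyy']

Lookahead/lookbehind check context without consuming it, so the matched span excludes the asserted characters.
Scanning left to right: at [2:5] → 'lyy'.
No capturing groups, so `findall` returns the 1 full match string.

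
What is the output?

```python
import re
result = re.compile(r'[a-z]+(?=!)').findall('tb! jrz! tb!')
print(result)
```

['tb', 'jrz', 'tb']

The lookaround is zero-width — it requires the adjacent text to match without consuming it, so the asserted text isn't part of the match.
Walking the string: at [0:2] → 'tb'; at [4:7] → 'jrz'; at [9:11] → 'tb'.
Since nothing is captured, `findall` lists the 3 matched substrings directly.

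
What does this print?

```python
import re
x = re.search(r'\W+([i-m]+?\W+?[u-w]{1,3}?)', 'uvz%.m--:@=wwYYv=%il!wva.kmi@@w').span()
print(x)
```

(3, 12)

The pattern matches one or more of a non-word character; then one or more of a character in [i-m] (lazy), then one or more of a non-word character (lazy), then 1 to 3 of a character in [u-w] (lazy) (captured).
The `?` after the quantifier makes it lazy — it takes as little as possible before letting the rest of the pattern try.
`re.search` tries every starting position until one works.
The match spans [3:12] → '%.m--:@=w'.
Captured: group 1 = 'm--:@=w'.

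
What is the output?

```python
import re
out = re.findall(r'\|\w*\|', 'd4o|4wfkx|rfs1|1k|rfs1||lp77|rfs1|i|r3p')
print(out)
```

['|4wfkx|', '|1k|', '||', '|rfs1|']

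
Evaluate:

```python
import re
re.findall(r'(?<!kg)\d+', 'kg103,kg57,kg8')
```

The negative lookahead/lookbehind blocks any match where the forbidden context is present.
Since nothing is captured, `findall` lists the 2 matched substrings directly.

['03', '7']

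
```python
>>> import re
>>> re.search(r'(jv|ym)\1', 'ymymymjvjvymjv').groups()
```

('ym',)

The match spans [0:4] → 'ymym'.
Captured: group 1 = 'ym'.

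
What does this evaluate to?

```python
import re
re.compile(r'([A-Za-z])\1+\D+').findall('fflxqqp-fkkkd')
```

['f']

`\1` is not a pattern — it's the concrete string captured by group 1, re-applied verbatim.
Matches: at [0:13] match 'fflxqqp-fkkkd', group 1 = 'f'.
Because there's exactly one group, `findall` drops the full match and keeps group 1 from the one hit.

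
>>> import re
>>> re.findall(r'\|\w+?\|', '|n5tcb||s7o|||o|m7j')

['|n5tcb|', '|s7o|', '|o|']

No capturing groups, so `findall` returns the 3 full match strings.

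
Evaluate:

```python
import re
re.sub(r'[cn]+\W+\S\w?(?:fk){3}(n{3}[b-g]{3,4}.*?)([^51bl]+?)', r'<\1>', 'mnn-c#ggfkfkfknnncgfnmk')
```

'mnn-<nnncgf>mk'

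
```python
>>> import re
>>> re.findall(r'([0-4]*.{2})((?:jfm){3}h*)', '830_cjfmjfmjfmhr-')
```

[('30_c', 'jfmjfmjfmh')]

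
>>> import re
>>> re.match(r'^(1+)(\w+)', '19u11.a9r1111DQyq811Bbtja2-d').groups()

('1', '9u11')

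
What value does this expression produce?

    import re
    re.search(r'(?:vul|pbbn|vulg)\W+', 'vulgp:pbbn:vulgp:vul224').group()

Unlike `match`, `search` isn't anchored — it looks for the pattern anywhere in the string.
The match spans [6:11] → 'pbbn:'.

'pbbn:'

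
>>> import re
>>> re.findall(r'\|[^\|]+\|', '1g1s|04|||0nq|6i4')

['|04|', '|0nq|']

Scanning left to right: at [4:8] → '|04|'; at [9:14] → '|0nq|'.
With no groups in the pattern, `findall` gives back each whole match — 2 here.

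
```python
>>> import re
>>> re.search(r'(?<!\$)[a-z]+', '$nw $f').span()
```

(2, 3)

`(?!…)`/`(?<!…)` only lets a position through if the neighbouring text does NOT match; no characters are consumed.
The match spans [2:3] → 'w'.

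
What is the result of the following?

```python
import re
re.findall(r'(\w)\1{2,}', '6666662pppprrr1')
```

['6', 'p', 'r']

The backreference `\1` re-matches whatever the first group consumed, character for character.
Walking the string: at [0:6] match '666666', group 1 = '6'; at [7:11] match 'pppp', group 1 = 'p'; at [11:14] match 'rrr', group 1 = 'r'.
`findall` collects group 1 from each match (3 total).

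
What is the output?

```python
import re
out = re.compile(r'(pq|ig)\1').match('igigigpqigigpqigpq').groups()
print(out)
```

('ig',)

The match spans [0:4] → 'igig'.
Captured: group 1 = 'ig'.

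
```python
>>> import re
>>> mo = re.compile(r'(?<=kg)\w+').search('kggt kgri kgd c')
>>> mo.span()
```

(2, 4)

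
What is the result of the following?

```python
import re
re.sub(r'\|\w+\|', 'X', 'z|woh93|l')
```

'zXl'

Matches: at [1:8] → '|woh93|'.
Each match is replaced by 'X'.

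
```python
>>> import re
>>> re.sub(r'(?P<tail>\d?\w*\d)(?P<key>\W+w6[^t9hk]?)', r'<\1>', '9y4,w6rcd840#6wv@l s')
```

'<9y4>cd840#6wv@l s'

Each match is replaced using the text its own group 1 captured.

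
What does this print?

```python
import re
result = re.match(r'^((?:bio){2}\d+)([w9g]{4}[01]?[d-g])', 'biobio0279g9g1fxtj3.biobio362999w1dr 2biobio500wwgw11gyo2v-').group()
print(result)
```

biobio0279g9g1f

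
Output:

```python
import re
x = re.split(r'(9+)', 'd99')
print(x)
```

The pattern matches one or more of a literal '9' (captured).
Matches to split on: at [1:3] → '99'.
`re.split` interleaves the captured-group text with the surrounding fragments.

['d', '99', '']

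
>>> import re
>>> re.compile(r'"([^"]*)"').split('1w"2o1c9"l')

Matches to split on: at [2:9] → '"2o1c9"'.
With a capturing group present, the delimiter's captured portion is kept in the result list.

['1w', '2o1c9', 'l']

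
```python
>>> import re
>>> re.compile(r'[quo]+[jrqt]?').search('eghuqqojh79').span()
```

The match spans [3:8] → 'uqqoj'.

(3, 8)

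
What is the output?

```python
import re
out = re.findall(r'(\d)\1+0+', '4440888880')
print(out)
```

A backreference is literal: `\1` must see the identical characters the first group matched.
Because there's exactly one group, `findall` drops the full match and keeps group 1 from each hit.

['4', '8']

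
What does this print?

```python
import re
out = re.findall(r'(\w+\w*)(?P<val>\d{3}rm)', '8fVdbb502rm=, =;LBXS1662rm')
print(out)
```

[('8fVdbb', '502rm'), ('LBXS1', '662rm')]

This matches one or more of a word character, then zero or more of a word character (captured); then exactly 3 of a digit, then the literal 'rm' (captured as 'val').
Walking the string: at [0:11] match '8fVdbb502rm', groups = ('8fVdbb', '502rm'); at [16:26] match 'LBXS1662rm', groups = ('LBXS1', '662rm').
With 2 capturing groups, `findall` returns a 2-tuple per match.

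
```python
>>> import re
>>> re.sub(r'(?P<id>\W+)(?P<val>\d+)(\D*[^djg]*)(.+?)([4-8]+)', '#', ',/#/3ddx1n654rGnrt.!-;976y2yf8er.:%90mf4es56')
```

'#'

This matches one or more of a non-word character (captured as 'id'); then one or more of a digit (captured as 'val'); then zero or more of a non-digit, then zero or more of any character except [djg] (captured); then one or more of any character (lazy) (captured); then one or more of a character in [4-8] (captured).
Matches: at [0:44] → ',/#/3ddx1n654rGnrt.!-;976y2yf8er.:%90mf4es56'.
Every occurrence is swapped for '#'.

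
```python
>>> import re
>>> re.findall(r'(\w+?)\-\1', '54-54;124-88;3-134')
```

The backreference `\1` re-matches whatever the first group consumed, character for character.
`findall` collects group 1 from the one match (1 total).

['54']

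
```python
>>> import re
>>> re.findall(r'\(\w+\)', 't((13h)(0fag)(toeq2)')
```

['(13h)', '(0fag)', '(toeq2)']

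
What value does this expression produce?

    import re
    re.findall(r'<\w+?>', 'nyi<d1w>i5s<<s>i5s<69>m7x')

['<d1w>', '<s>', '<69>']

No capturing groups, so `findall` returns the 3 full match strings.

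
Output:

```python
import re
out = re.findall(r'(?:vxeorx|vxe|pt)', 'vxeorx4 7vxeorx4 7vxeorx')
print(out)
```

['vxeorx', 'vxeorx', 'vxeorx']

The regex engine tests alternatives in the order written; an earlier branch that matches wins even if a later one would match more.
`findall` yields the raw match text (3 of them) because the pattern has no groups.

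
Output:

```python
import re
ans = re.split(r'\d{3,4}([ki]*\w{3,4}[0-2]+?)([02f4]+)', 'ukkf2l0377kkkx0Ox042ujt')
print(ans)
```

The pattern matches 3 to 4 of a digit; then zero or more of one of [ki], then 3 to 4 of a word character, then one or more of a character in [0-2] (lazy) (captured); then one or more of one of [02f4] (captured).
Matches to split on: at [6:20] → '0377kkkx0Ox042'.
`re.split` interleaves the captured-group text with the surrounding fragments.

['ukkf2l', 'kkkx0Ox0', '42', 'ujt']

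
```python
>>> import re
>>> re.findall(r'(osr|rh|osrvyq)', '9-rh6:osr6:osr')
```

['rh', 'osr', 'osr']

`findall` collects group 1 from each match (3 total).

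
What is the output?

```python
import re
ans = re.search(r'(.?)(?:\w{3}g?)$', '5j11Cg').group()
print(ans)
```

j11Cg

The match spans [1:6] → 'j11Cg'.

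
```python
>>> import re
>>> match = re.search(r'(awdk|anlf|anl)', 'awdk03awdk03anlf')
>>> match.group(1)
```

'awdk'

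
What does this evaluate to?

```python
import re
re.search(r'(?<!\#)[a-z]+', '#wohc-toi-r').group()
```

'ohc'

`(?!…)`/`(?<!…)` only lets a position through if the neighbouring text does NOT match; no characters are consumed.
The match spans [2:5] → 'ohc'.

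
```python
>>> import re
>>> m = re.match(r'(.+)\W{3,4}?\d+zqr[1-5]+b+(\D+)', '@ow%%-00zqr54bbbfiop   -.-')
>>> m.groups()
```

('@ow', 'fiop   -.-')

The pattern matches one or more of any character (captured); then 3 to 4 of a non-word character (lazy), then one or more of a digit; then the literal 'zqr', then one or more of a character in [1-5], then one or more of the literal 'b'; then one or more of a non-digit (captured).
`re.match` won't scan ahead — the pattern has to work from the very first character.
The match spans [0:26] → '@ow%%-00zqr54bbbfiop   -.-'.
Captured: group 1 = '@ow', group 2 = 'fiop   -.-'.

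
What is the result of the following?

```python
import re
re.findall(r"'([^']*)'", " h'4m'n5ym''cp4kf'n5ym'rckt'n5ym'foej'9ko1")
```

['4m', '', 'n5ym', 'n5ym']

`findall` collects group 1 from each match (4 total).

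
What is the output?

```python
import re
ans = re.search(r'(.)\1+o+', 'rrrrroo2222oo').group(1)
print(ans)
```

r

The backreference `\1` re-matches whatever the first group consumed, character for character.
Unlike `match`, `search` isn't anchored — it looks for the pattern anywhere in the string.
The match spans [0:7] → 'rrrrroo'.
Captured: group 1 = 'r'.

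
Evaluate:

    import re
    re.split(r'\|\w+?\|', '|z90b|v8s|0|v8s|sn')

Splitting on the pattern gives 3 pieces.

['', 'v8s', 'v8s|sn']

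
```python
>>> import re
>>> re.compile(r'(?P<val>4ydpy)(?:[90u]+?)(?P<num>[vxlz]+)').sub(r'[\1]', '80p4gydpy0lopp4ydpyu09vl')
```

'80p4gydpy0lopp[4ydpy]'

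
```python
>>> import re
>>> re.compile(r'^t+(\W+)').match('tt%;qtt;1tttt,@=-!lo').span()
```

This matches anchored at the start of the string; then one or more of a literal 't'; then one or more of a non-word character (captured).
`re.match` only tries the pattern at the start of the string.
The match spans [0:4] → 'tt%;'.
Captured: group 1 = '%;'.

(0, 4)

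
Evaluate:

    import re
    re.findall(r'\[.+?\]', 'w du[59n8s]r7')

Matches: at [4:11] → '[59n8s]'.
No capturing groups, so `findall` returns the 1 full match string.

['[59n8s]']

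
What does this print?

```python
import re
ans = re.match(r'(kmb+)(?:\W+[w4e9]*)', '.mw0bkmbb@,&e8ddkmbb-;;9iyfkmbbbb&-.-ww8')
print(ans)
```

None

With `match`, the pattern is implicitly anchored at the beginning.
Here position 0 doesn't satisfy it, so the call returns None.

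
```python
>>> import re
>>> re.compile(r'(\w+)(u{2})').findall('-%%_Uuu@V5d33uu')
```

Multiple groups make `findall` return tuples — one 2-tuple for each match.

[('_U', 'uu'), ('V5d33', 'uu')]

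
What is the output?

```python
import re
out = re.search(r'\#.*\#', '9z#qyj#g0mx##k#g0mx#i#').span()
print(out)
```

(2, 22)

The match spans [2:22] → '#qyj#g0mx##k#g0mx#i#'.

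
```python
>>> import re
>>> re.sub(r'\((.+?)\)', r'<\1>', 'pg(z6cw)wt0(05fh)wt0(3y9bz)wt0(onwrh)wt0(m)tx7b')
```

'pg<z6cw>wt0<05fh>wt0<3y9bz>wt0<onwrh>wt0<m>tx7b'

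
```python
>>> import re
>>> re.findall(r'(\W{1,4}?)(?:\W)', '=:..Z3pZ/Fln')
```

Pattern: 1 to 4 of a non-word character (lazy) (captured); then a non-word character (non-capturing group).
With the lazy modifier that quantifier settles for the fewest repetitions that let the rest of the pattern succeed (the atoms after it are unaffected and can still be greedy).
Matches: at [0:2] match '=:', group 1 = '='; at [2:4] match '..', group 1 = '.'.
One capturing group, so `findall` returns just the captured substring from each match — 2 in all.

['=', '.']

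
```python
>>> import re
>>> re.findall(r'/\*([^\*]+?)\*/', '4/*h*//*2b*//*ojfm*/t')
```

`findall` collects group 1 from each match (3 total).

['h', '2b', 'ojfm']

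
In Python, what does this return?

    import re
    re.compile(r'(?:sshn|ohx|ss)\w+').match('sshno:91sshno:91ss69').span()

(0, 5)

`re.match` won't scan ahead — the pattern has to work from the very first character.
The match spans [0:5] → 'sshno'.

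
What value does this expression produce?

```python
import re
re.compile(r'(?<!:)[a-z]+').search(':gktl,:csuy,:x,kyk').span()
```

(2, 5)

`(?!…)`/`(?<!…)` only lets a position through if the neighbouring text does NOT match; no characters are consumed.
`re.search` scans for the first position where the pattern succeeds.
The match spans [2:5] → 'ktl'.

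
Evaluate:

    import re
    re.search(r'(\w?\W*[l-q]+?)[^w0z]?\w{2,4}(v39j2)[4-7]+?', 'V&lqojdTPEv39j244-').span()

(0, 16)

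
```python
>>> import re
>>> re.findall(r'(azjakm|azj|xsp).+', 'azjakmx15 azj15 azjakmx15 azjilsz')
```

Alternation isn't longest-match — the leftmost alternative that fits at this position is chosen.
`findall` collects group 1 from the one match (1 total).

['azjakm']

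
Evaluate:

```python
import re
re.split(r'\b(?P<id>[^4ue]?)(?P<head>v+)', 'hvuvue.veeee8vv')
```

['', 'h', 'v', 'uvue', '.', 'v', 'eeee8vv']

This matches a word boundary (`\b`, zero-width); then optionally any character except [4ue] (captured as 'id'); then one or more of a literal 'v' (captured as 'head').
Matches to split on: at [0:2] → 'hv'; at [6:8] → '.v'.
Because the pattern has a capturing group, `split` also inserts each captured text between the pieces.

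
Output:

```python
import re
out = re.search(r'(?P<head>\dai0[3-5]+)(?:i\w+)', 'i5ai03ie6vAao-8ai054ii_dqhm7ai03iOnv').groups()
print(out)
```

The match spans [1:13] → '5ai03ie6vAao'.
Captured: group 1 = '5ai03'.

('5ai03',)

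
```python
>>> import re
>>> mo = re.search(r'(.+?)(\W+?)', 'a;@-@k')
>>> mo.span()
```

This matches one or more of any character (lazy) (captured); then one or more of a non-word character (lazy) (captured).
With the lazy modifier that quantifier settles for the fewest repetitions that let the rest of the pattern succeed (the atoms after it are unaffected and can still be greedy).
`re.search` scans for the first position where the pattern succeeds.
The match spans [0:2] → 'a;'.
Captured: group 1 = 'a', group 2 = ';'.

(0, 2)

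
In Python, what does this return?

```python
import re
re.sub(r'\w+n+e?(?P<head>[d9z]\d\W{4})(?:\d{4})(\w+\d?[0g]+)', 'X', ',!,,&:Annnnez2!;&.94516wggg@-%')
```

',!,,&:X@-%'

This matches one or more of a word character, then one or more of the literal 'n', then optionally the literal 'e'; then one of [d9z], then a digit, then exactly 4 of a non-word character (captured as 'head'); then exactly 4 of a digit (non-capturing group); then one or more of a word character, then optionally a digit, then one or more of one of [0g] (captured).
Matches: at [6:27] → 'Annnnez2!;&.94516wggg'.
Each match is replaced by 'X'.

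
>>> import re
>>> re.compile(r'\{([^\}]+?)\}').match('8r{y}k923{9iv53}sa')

`re.match` only tries the pattern at the start of the string.
Here position 0 doesn't satisfy it, so the call returns None.

None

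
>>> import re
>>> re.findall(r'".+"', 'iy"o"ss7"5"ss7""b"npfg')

Matches: at [2:18] → '"o"ss7"5"ss7""b"'.
Since nothing is captured, `findall` lists the 1 matched substring directly.

['"o"ss7"5"ss7""b"']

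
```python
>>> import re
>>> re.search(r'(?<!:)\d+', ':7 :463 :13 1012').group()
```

The negative lookaround is zero-width — it rules out positions where the adjacent text would match, without consuming anything.
The match spans [5:7] → '63'.

'63'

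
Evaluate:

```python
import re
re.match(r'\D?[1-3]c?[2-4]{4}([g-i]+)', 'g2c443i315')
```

None

With `match`, the pattern is implicitly anchored at the beginning.
Here position 0 doesn't satisfy it, so the call returns None.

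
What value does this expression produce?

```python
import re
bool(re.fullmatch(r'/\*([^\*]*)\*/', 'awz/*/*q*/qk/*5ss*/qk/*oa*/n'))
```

False

`re.fullmatch` requires the pattern to consume the entire string.
Here there's no way to consume every character, so the call returns None, and `bool(None)` is False.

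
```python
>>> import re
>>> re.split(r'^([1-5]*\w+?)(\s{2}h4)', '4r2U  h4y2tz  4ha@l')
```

['', '4r2U', '  h4', 'y2tz  4ha@l']

This matches anchored at the start of the string; then zero or more of a character in [1-5], then one or more of a word character (lazy) (captured); then exactly 2 of whitespace, then the literal 'h4' (captured).
With a capturing group present, the delimiter's captured portion is kept in the result list.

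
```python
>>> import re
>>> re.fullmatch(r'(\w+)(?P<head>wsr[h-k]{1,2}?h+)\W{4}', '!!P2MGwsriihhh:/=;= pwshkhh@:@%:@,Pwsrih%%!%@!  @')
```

None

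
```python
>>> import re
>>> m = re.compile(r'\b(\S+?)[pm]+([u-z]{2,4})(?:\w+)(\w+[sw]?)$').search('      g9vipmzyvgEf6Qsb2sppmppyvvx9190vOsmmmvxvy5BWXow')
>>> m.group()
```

'g9vipmzyvgEf6Qsb2sppmppyvvx9190vOsmmmvxvy5BWXow'

The pattern matches a word boundary (`\b`, zero-width); then one or more of a non-whitespace character (lazy) (captured); then one or more of one of [pm]; then 2 to 4 of a character in [u-z] (captured); then one or more of a word character (non-capturing group); then one or more of a word character, then optionally one of [sw] (captured); then anchored at the end.
`re.search` scans for the first position where the pattern succeeds.
The match spans [6:53] → 'g9vipmzyvgEf6Qsb2sppmppyvvx9190vOsmmmvxvy5BWXow'.
Captured: group 1 = 'g9vi', group 2 = 'zyv', group 3 = 'w'.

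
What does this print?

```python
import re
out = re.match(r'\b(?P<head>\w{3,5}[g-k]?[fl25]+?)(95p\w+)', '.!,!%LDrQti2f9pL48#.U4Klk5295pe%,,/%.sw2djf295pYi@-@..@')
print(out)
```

None

Pattern: a word boundary (`\b`, zero-width); then 3 to 5 of a word character, then optionally a character in [g-k], then one or more of one of [fl25] (lazy) (captured as 'head'); then the literal '95p', then one or more of a word character (captured).
`re.match` won't scan ahead — the pattern has to work from the very first character.
Here position 0 doesn't satisfy it, so the call returns None.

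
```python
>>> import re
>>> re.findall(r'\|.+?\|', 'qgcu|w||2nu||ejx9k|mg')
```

A `+?`/`*?`/`{m,n}?` starts at its minimum and grows only as far as needed for what follows to match.
No capturing groups, so `findall` returns the 3 full match strings.

['|w|', '|2nu|', '|ejx9k|']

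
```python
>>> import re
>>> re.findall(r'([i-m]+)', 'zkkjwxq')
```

['kkj']

This matches one or more of a character in [i-m] (captured).
Walking the string: at [1:4] match 'kkj', group 1 = 'kkj'.
Because there's exactly one group, `findall` drops the full match and keeps group 1 from the one hit.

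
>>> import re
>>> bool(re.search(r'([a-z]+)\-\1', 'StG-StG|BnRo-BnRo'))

False

`\1` is not a pattern — it's the concrete string captured by group 1, re-applied verbatim.
Here the pattern never matches, so the call returns None, and `bool(None)` is False.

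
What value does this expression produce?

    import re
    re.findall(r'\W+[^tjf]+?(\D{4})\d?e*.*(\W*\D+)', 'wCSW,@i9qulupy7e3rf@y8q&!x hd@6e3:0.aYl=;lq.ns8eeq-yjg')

This matches one or more of a non-word character; then one or more of any character except [tjf] (lazy); then exactly 4 of a non-digit (captured); then optionally a digit, then zero or more of the literal 'e', then zero or more of any character; then zero or more of a non-word character, then one or more of a non-digit (captured).
Multiple groups make `findall` return tuples — one 2-tuple for the one match.

[('qulu', 'g')]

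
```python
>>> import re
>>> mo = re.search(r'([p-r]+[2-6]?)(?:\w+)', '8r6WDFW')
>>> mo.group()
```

'r6WDFW'

Pattern: one or more of a character in [p-r], then optionally a character in [2-6] (captured); then one or more of a word character (non-capturing group).
`re.search` tries every starting position until one works.
The match spans [1:7] → 'r6WDFW'.
Captured: group 1 = 'r6'.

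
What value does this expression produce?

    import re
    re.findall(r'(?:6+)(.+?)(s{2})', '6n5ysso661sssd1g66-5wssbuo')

The pattern matches one or more of a literal '6' (non-capturing group); then one or more of any character (lazy) (captured); then exactly 2 of a literal 's' (captured).
A non-greedy quantifier consumes as few characters as it can — just enough that the remainder of the pattern still matches from where it stops; whatever follows it matches normally.
Scanning left to right: at [0:6] match '6n5yss', groups = ('n5y', 'ss'); at [7:12] match '661ss', groups = ('1', 'ss'); at [16:23] match '66-5wss', groups = ('-5w', 'ss').
`findall` packs the 2 group values into a tuple for every match.

[('n5y', 'ss'), ('1', 'ss'), ('-5w', 'ss')]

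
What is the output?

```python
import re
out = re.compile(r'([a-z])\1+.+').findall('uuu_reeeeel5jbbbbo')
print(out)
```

['u']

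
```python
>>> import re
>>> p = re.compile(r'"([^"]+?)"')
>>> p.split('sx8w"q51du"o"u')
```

Matches to split on: at [4:11] → '"q51du"'.
The group in the pattern means `split` returns the separators' captures alongside the pieces.

['sx8w', 'q51du', 'o"u']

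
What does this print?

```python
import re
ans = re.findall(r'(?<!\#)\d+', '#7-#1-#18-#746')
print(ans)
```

['8', '46']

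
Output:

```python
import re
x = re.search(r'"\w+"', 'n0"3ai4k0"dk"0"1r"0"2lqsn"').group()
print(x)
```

"3ai4k0"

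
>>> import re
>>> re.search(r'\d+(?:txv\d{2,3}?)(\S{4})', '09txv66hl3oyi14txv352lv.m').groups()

The match spans [0:11] → '09txv66hl3o'.
Captured: group 1 = 'hl3o'.

('hl3o',)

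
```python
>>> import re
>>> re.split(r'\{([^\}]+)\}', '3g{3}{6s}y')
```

['3g', '3', '', '6s', 'y']

Because the pattern has a capturing group, `split` also inserts each captured text between the pieces.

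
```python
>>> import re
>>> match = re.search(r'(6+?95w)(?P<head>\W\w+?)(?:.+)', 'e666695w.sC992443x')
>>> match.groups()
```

The match spans [1:18] → '666695w.sC992443x'.
Captured: group 1 = '666695w', group 2 = '.s'.

('666695w', '.s')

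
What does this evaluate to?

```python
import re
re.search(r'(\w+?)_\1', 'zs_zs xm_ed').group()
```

'zs_zs'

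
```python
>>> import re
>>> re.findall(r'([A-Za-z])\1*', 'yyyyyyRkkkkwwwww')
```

A backreference is literal: `\1` must see the identical characters the first group matched.
Scanning left to right: at [0:6] match 'yyyyyy', group 1 = 'y'; at [6:7] match 'R', group 1 = 'R'; at [7:11] match 'kkkk', group 1 = 'k'; at [11:16] match 'wwwww', group 1 = 'w'.
`findall` collects group 1 from each match (4 total).

['y', 'R', 'k', 'w']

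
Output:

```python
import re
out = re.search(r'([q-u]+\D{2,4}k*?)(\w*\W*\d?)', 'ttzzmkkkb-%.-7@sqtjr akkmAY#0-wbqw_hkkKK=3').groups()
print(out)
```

This matches one or more of a character in [q-u], then 2 to 4 of a non-digit, then zero or more of a literal 'k' (lazy) (captured); then zero or more of a word character, then zero or more of a non-word character, then optionally a digit (captured).
Lazy quantifiers expand one character at a time until the remainder of the pattern can match.
`search` walks the string left to right and returns the first match it finds.
The match spans [0:14] → 'ttzzmkkkb-%.-7'.
Captured: group 1 = 'ttzzmk', group 2 = 'kkb-%.-7'.

('ttzzmk', 'kkb-%.-7')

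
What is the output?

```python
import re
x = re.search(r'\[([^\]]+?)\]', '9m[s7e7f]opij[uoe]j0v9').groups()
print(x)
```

The match spans [2:9] → '[s7e7f]'.
Captured: group 1 = 's7e7f'.

('s7e7f',)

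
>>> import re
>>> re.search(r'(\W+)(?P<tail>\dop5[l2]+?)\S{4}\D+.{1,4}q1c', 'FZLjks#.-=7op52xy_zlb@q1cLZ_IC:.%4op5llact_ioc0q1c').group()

This matches one or more of a non-word character (captured); then a digit, then the literal 'op5', then one or more of one of [l2] (lazy) (captured as 'tail'); then exactly 4 of a non-whitespace character, then one or more of a non-digit; then 1 to 4 of any character, then the literal 'q1c'.
The match spans [6:25] → '#.-=7op52xy_zlb@q1c'.

'#.-=7op52xy_zlb@q1c'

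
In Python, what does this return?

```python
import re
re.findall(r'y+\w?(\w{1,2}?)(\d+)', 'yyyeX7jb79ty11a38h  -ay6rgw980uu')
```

Pattern: one or more of the literal 'y', then optionally a word character; then 1 to 2 of a word character (lazy) (captured); then one or more of a digit (captured).
Scanning left to right: at [0:6] match 'yyyeX7', groups = ('X', '7'); at [11:17] match 'y11a38', groups = ('1a', '38').
`findall` packs the 2 group values into a tuple for every match.

[('X', '7'), ('1a', '38')]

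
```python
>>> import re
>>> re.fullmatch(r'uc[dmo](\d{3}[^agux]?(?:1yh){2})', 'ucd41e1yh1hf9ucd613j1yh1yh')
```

Pattern: the literal 'uc', then one of [dmo]; then exactly 3 of a digit, then optionally any character except [agux], then the literal '1yh' repeated 2 times (captured).
`re.fullmatch` is like wrapping the pattern in `^…$` (in single-line mode).
Here the string isn't matched end-to-end, so the call returns None.

None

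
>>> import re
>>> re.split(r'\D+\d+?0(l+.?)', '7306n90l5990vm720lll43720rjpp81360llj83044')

Pattern: one or more of a non-digit, then one or more of a digit (lazy), then a literal '0'; then one or more of the literal 'l', then optionally any character (captured).
Matches to split on: at [4:9] → 'n90l5'; at [12:21] → 'vm720lll4'; at [25:37] → 'rjpp81360llj'.
Because the pattern has a capturing group, `split` also inserts each captured text between the pieces.

['7306', 'l5', '990', 'lll4', '3720', 'llj', '83044']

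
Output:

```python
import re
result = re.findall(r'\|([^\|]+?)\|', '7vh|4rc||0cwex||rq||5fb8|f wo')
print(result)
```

['4rc', '0cwex', 'rq', '5fb8']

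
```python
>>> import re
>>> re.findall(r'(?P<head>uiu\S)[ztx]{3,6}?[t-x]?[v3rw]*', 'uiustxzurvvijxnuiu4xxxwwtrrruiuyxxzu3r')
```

['uius', 'uiu4', 'uiuy']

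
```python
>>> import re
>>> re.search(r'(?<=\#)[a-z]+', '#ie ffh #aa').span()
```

Because the assertion is zero-width, the text it checks is not consumed and won't appear in the result.
The match spans [1:3] → 'ie'.

(1, 3)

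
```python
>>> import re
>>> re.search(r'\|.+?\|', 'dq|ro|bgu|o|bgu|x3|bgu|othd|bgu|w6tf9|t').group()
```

'|ro|'

`re.search` tries every starting position until one works.
The match spans [2:6] → '|ro|'.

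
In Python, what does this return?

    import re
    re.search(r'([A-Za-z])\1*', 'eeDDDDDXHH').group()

'ee'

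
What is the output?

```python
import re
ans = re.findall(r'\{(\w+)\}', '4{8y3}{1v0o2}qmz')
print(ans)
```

['8y3', '1v0o2']

Scanning left to right: at [1:6] match '{8y3}', group 1 = '8y3'; at [6:13] match '{1v0o2}', group 1 = '1v0o2'.
Because there's exactly one group, `findall` drops the full match and keeps group 1 from each hit.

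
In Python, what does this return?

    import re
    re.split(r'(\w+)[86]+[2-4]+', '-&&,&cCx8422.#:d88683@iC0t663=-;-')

['-&&,&', 'cCx', '.#:', 'd886', '@', 'iC0t6', '=-;-']

Because the pattern has a capturing group, `split` also inserts each captured text between the pieces.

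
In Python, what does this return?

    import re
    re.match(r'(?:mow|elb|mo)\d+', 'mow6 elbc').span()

`match` is anchored at position 0; if the pattern doesn't fit there, it returns None.
The match spans [0:4] → 'mow6'.

(0, 4)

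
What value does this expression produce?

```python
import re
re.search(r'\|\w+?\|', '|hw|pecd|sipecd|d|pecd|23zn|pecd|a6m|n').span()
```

`re.search` scans for the first position where the pattern succeeds.
The match spans [0:4] → '|hw|'.

(0, 4)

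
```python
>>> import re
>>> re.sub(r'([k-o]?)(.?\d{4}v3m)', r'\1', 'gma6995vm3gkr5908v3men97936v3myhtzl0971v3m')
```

'gma6995vm3gkenyhtzl'

The pattern matches optionally a character in [k-o] (captured); then optionally any character, then exactly 4 of a digit, then the literal 'v3m' (captured).
The replacement refers to a captured group, so each match is rewritten using its own captured text.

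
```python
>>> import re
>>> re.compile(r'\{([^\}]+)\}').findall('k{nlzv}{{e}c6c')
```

['nlzv', '{e']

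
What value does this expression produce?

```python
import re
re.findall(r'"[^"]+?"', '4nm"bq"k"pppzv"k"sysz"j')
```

['"bq"', '"pppzv"', '"sysz"']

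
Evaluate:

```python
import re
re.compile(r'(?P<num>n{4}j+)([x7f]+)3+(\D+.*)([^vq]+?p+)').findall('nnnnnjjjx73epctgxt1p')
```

[('nnnnjjj', 'x7', 'epctgxt', '1p')]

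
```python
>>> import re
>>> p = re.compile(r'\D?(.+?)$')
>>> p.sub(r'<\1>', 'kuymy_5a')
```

'<uymy_5a>'

Pattern: optionally a non-digit; then one or more of any character (lazy) (captured); then anchored at the end.
The replacement refers to a captured group, so each match is rewritten using its own captured text.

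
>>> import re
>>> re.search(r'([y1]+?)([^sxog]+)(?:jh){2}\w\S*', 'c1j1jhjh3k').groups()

('1', 'j1')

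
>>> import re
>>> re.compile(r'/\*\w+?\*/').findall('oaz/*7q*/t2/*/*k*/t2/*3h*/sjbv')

['/*7q*/', '/*k*/', '/*3h*/']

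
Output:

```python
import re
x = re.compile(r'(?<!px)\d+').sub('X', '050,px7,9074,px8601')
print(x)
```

The negative lookaround is zero-width — it rules out positions where the adjacent text would match, without consuming anything.
`sub` substitutes 'X' at each match site.

X,px7,X,px8X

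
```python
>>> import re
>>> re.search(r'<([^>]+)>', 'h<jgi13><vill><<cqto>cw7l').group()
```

'<jgi13>'

Unlike `match`, `search` isn't anchored — it looks for the pattern anywhere in the string.
The match spans [1:8] → '<jgi13>'.
Captured: group 1 = 'jgi13'.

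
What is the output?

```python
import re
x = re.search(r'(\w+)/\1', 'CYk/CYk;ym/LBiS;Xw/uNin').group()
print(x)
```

CYk/CYk

After group 1 captures some text, `\1` only succeeds where that same text appears again.
The match spans [0:7] → 'CYk/CYk'.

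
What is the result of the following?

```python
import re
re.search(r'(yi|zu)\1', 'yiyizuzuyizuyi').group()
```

After group 1 captures some text, `\1` only succeeds where that same text appears again.
`re.search` tries every starting position until one works.
The match spans [0:4] → 'yiyi'.
Captured: group 1 = 'yi'.

'yiyi'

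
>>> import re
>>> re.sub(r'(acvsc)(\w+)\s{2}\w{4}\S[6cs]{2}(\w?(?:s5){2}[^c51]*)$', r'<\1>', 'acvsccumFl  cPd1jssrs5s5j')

'<acvsc>'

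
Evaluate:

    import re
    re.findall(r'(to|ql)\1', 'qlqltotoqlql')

['ql', 'to', 'ql']

After group 1 captures some text, `\1` only succeeds where that same text appears again.
With a single group, `findall` returns only what that group captured — 3 items.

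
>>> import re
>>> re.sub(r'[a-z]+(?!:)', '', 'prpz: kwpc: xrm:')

The negative lookaround is zero-width — it rules out positions where the adjacent text would match, without consuming anything.
`sub` substitutes '' at each match site.

'z: c: m:'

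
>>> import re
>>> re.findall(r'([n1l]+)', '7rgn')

Pattern: one or more of one of [n1l] (captured).
Walking the string: at [3:4] match 'n', group 1 = 'n'.
Because there's exactly one group, `findall` drops the full match and keeps group 1 from the one hit.

['n']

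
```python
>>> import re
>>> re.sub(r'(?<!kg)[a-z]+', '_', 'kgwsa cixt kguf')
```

'_ _ _'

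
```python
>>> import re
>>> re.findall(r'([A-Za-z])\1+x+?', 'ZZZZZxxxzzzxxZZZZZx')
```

A backreference is literal: `\1` must see the identical characters the first group matched.
With a single group, `findall` returns only what that group captured — 3 items.

['Z', 'z', 'Z']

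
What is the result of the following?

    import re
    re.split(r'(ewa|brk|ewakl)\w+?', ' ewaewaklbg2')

[' ', 'ewa', 'waklbg2']

Matches to split on: at [1:5] → 'ewae'.
With a capturing group present, the delimiter's captured portion is kept in the result list.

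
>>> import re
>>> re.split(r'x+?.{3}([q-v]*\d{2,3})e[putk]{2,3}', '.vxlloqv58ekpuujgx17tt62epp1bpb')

['.v', 'qv58', 'ujg', 't62', '1bpb']

This matches one or more of the literal 'x' (lazy), then exactly 3 of any character; then zero or more of a character in [q-v], then 2 to 3 of a digit (captured); then the literal 'e', then 2 to 3 of one of [putk].
Matches to split on: at [2:14] → 'xlloqv58ekpu'; at [17:27] → 'x17tt62epp'.
With a capturing group present, the delimiter's captured portion is kept in the result list.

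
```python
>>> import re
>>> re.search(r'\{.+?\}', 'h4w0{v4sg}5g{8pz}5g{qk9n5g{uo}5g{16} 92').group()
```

'{v4sg}'

`re.search` scans for the first position where the pattern succeeds.
The match spans [4:10] → '{v4sg}'.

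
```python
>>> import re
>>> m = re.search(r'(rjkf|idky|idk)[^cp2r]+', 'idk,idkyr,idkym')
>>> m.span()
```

`re.search` tries every starting position until one works.
The match spans [0:8] → 'idk,idky'.
Captured: group 1 = 'idk'.

(0, 8)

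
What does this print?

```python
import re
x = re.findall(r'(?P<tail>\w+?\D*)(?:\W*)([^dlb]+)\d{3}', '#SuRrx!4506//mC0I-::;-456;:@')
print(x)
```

[('SuRrx!', '4506//mC0I-::;-')]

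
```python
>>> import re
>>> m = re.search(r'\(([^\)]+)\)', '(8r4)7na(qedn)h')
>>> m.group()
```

'(8r4)'

Unlike `match`, `search` isn't anchored — it looks for the pattern anywhere in the string.
The match spans [0:5] → '(8r4)'.
Captured: group 1 = '8r4'.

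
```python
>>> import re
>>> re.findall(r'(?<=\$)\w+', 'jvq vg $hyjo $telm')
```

['hyjo', 'telm']

Because the assertion is zero-width, the text it checks is not consumed and won't appear in the result.
Walking the string: at [8:12] → 'hyjo'; at [14:18] → 'telm'.
No capturing groups, so `findall` returns the 2 full match strings.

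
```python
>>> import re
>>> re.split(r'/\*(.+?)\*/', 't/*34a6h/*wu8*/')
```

['t', '34a6h/*wu8', '']

Matches to split on: at [1:15] → '/*34a6h/*wu8*/'.
With a capturing group present, the delimiter's captured portion is kept in the result list.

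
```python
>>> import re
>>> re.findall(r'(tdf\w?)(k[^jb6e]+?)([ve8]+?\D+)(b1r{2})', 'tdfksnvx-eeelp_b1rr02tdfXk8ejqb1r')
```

[('tdf', 'ksn', 'vx-eeelp_', 'b1rr')]

Pattern: the literal 'tdf', then optionally a word character (captured); then the literal 'k', then one or more of any character except [jb6e] (lazy) (captured); then one or more of one of [ve8] (lazy), then one or more of a non-digit (captured); then the literal 'b1', then exactly 2 of a literal 'r' (captured).
Because the quantifier is non-greedy, it stops expanding at the earliest point where the rest of the pattern can succeed.
Walking the string: at [0:19] match 'tdfksnvx-eeelp_b1rr', groups = ('tdf', 'ksn', 'vx-eeelp_', 'b1rr').
`findall` packs the 4 group values into a tuple for every match.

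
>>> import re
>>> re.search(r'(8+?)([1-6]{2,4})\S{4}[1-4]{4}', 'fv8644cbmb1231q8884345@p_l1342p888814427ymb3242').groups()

('8', '644')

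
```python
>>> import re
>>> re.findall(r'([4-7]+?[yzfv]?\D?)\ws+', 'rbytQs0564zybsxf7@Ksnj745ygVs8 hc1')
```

This matches one or more of a character in [4-7] (lazy), then optionally one of [yzfv], then optionally a non-digit (captured); then a word character, then one or more of the literal 's'.
Walking the string: at [7:14] match '564zybs', group 1 = '564zy'; at [16:20] match '7@Ks', group 1 = '7@'; at [22:29] match '745ygVs', group 1 = '745yg'.
`findall` collects group 1 from each match (3 total).

['564zy', '7@', '745yg']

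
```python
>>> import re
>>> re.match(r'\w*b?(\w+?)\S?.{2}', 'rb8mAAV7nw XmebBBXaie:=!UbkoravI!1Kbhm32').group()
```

'rb8mAAV7nw X'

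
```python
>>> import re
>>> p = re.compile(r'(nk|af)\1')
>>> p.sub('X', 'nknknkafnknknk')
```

A backreference is literal: `\1` must see the identical characters the first group matched.
`sub` substitutes 'X' at each match site.

'XnkafXnk'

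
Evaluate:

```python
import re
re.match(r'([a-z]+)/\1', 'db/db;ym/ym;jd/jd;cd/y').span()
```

(0, 5)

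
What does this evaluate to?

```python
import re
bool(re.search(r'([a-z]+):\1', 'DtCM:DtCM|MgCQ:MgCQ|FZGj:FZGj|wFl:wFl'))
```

False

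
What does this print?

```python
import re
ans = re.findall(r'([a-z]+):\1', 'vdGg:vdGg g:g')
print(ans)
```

The backreference `\1` re-matches whatever the first group consumed, character for character.
Scanning left to right: at [10:13] match 'g:g', group 1 = 'g'.
`findall` collects group 1 from the one match (1 total).

['g']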